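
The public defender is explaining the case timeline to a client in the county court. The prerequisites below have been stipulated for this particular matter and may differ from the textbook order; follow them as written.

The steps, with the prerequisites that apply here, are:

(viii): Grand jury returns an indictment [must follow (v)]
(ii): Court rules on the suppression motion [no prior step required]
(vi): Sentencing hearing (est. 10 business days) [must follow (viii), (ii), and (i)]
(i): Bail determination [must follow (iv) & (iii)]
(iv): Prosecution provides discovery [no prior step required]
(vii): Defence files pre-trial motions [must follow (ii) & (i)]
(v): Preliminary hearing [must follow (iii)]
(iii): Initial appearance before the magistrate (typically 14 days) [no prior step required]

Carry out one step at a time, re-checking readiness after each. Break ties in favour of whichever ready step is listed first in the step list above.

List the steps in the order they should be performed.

Nothing is required for (ii), (iv) and (iii). (ii) is listed earlier → (ii) first.
(iv) and (iii) are both available; (iv) is listed earlier → (iv).
(iii) is the only step now ready → (iii).
Ready: (i) and (v). (i) is listed earlier → (i).
(vii) now also ready, so the ready set is {(vii), (v)}; (vii) is listed earlier → (vii).
Next only (v) has its prerequisites met → (v).
(viii) needed (v), now all done → (viii).
That leaves (vi) as the only ready step → (vi).

(ii) → (iv) → (iii) → (i) → (vii) → (v) → (viii) → (vi)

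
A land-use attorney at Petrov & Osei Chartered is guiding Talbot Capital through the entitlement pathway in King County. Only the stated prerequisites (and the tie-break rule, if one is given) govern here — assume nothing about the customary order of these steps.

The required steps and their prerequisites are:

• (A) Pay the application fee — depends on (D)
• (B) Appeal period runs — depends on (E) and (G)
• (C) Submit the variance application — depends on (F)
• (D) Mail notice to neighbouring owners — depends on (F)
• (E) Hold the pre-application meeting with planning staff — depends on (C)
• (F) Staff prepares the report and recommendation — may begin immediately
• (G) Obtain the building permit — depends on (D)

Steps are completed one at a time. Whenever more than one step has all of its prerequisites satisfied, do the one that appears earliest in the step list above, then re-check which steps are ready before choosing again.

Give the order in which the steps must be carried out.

(F) → (C) → (D) → (A) → (E) → (G) → (B)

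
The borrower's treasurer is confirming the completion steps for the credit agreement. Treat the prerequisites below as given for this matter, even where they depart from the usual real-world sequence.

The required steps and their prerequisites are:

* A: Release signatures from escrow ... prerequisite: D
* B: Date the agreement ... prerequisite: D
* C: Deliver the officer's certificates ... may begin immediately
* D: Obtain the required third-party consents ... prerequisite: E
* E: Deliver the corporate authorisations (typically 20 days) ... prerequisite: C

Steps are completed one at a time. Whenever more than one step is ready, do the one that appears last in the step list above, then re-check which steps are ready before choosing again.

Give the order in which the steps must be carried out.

C, E, D, B, A

Only C has no prerequisites, so it is first.
E is the only step now ready → E.
D needed E, now all done → D.
Now B and A have their prerequisites met. B is listed later, so B next.
A needed D, now all done → A.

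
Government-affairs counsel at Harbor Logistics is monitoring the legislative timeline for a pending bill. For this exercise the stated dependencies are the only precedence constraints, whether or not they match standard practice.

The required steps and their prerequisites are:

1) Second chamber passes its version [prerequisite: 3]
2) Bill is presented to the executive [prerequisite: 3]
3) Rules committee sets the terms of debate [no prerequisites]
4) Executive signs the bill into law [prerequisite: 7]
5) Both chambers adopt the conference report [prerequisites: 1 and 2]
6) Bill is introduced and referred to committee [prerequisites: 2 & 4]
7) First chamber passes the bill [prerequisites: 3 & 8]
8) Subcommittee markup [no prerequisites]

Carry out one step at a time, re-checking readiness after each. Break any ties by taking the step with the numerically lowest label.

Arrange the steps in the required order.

3 and 8 have no prerequisites; 3 has the earlier label, so 3 is first.
1, 2 and 8 are all available; 1 has the earlier label → 1.
Now 2 and 8 have their prerequisites met. 2 has the earlier label, so 2 next.
5 and 8 are both available; 5 has the earlier label → 5.
Next only 8 has its prerequisites met → 8.
That leaves 7 as the only ready step → 7.
4 needed 7, now all done → 4.
That leaves 6 as the only ready step → 6.

3 1 2 5 8 7 4 6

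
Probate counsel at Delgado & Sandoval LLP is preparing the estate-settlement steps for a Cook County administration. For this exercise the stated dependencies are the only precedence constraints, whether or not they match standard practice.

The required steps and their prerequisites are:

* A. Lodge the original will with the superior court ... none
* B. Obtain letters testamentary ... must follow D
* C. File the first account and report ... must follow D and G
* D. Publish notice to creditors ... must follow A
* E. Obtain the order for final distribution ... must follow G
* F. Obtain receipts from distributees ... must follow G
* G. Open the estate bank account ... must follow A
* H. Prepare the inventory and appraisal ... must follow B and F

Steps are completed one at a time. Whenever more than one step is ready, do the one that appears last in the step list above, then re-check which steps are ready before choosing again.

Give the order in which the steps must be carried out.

A has no prerequisites → A first.
G and D are both available; G is listed later → G.
F, E and D are all available; F is listed later → F.
Ready: E and D. E is listed later → E.
D is the only step now ready → D.
Ready: C and B. C is listed later → C.
B needed D, now all done → B.
H needed F and B, now all done → H.

A, G, F, E, D, C, B, H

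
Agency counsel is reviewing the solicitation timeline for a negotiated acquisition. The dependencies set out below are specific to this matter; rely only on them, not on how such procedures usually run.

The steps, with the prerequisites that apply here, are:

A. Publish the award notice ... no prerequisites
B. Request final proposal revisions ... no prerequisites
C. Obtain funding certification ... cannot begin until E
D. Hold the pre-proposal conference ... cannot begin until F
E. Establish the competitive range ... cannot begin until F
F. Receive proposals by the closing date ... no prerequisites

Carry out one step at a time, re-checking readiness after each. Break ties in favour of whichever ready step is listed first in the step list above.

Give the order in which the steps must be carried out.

A, B and F have no prerequisites; A is listed earlier, so A is first.
Now B and F have their prerequisites met. B is listed earlier, so B next.
F is the only step now ready → F.
D and E are both available; D is listed earlier → D.
E needed F, now all done → E.
C is the only step now ready → C.

A B F D E C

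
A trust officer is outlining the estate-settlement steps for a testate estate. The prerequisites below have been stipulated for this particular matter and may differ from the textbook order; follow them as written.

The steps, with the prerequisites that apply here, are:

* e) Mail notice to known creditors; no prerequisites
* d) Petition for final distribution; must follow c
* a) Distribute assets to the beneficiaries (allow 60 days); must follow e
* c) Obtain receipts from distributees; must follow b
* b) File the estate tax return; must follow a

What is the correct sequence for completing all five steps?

Only e has no prerequisites, so it is first.
a needed e, now all done → a.
That leaves b as the only ready step → b.
c needed b, now all done → c.
d needed c, now all done → d.

e, a, b, c, d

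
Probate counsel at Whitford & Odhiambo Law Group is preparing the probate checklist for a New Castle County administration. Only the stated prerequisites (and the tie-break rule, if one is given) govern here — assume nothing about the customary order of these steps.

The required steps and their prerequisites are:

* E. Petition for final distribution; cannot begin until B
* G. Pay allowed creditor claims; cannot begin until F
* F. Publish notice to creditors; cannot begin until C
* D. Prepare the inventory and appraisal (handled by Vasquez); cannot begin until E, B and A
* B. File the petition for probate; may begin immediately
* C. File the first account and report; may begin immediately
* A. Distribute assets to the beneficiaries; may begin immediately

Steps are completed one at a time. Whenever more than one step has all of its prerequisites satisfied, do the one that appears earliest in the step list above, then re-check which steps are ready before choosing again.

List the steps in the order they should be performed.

B, C and A have no prerequisites; B is listed earlier, so B is first.
Now E, C and A have their prerequisites met. E is listed earlier, so E next.
Ready: C and A. C is listed earlier → C.
Now F and A have their prerequisites met. F is listed earlier, so F next.
Ready: G and A. G is listed earlier → G.
A is the only step now ready → A.
Next only D has its prerequisites met → D.

B, E, C, F, G, A, D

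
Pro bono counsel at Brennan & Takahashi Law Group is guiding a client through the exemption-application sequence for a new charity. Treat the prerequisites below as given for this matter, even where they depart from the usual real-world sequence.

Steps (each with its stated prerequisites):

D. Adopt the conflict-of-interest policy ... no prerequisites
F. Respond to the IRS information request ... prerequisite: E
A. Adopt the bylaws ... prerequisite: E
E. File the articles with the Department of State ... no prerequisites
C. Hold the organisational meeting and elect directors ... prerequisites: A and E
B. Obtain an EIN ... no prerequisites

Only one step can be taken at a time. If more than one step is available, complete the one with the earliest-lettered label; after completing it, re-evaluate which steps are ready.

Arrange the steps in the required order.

B, D and E have no prerequisites; B has the earlier label, so B is first.
D and E are both available; D has the earlier label → D.
Next only E has its prerequisites met → E.
A and F are both available; A has the earlier label → A.
C now also ready, so the ready set is {C, F}; C has the earlier label → C.
F is the only step now ready → F.

B, D, E, A, C, F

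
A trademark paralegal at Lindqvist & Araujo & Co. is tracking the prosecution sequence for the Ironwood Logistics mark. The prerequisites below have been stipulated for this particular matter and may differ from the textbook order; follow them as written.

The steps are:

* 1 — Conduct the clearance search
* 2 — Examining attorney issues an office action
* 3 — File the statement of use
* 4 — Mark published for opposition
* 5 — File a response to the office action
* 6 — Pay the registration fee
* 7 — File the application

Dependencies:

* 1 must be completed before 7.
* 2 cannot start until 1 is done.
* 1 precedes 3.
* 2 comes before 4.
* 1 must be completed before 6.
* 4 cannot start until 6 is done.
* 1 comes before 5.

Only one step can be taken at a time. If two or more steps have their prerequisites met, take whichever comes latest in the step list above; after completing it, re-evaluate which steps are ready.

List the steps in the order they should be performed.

1 has no prerequisites → 1 first.
7, 6, 5, 3 and 2 are all available; 7 is listed later → 7.
Now 6, 5, 3 and 2 have their prerequisites met. 6 is listed later, so 6 next.
Ready: 5, 3 and 2. 5 is listed later → 5.
3 and 2 are both available; 3 is listed later → 3.
Next only 2 has its prerequisites met → 2.
4 is the only step now ready → 4.

1 7 6 5 3 2 4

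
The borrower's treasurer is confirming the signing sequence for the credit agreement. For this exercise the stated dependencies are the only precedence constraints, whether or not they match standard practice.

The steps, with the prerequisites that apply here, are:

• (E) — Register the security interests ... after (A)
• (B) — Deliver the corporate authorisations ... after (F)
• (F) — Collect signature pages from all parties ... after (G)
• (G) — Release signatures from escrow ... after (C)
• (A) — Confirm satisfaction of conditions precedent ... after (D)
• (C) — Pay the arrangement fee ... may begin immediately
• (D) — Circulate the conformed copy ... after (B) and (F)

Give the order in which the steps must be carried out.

(C), (G), (F), (B), (D), (A), (E)

Only (C) has no prerequisites, so it is first.
That leaves (G) as the only ready step → (G).
(F) is the only step now ready → (F).
Next only (B) has its prerequisites met → (B).
(D) needed (B) and (F), now all done → (D).
(A) is the only step now ready → (A).
(E) needed (A), now all done → (E).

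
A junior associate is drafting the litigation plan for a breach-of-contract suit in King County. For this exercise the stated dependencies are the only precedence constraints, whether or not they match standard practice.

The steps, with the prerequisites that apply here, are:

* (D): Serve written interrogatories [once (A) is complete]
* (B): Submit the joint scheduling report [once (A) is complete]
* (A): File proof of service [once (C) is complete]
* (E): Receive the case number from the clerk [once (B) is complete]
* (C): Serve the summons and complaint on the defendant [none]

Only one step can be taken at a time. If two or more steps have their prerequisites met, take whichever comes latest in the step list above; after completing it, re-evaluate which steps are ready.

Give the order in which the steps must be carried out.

(C), (A), (B), (E), (D)

(C) is the only step with nothing outstanding, so it goes first.
(A) needed (C), now all done → (A).
Now (B) and (D) have their prerequisites met. (B) is listed later, so (B) next.
(E) and (D) are both available; (E) is listed later → (E).
Next only (D) has its prerequisites met → (D).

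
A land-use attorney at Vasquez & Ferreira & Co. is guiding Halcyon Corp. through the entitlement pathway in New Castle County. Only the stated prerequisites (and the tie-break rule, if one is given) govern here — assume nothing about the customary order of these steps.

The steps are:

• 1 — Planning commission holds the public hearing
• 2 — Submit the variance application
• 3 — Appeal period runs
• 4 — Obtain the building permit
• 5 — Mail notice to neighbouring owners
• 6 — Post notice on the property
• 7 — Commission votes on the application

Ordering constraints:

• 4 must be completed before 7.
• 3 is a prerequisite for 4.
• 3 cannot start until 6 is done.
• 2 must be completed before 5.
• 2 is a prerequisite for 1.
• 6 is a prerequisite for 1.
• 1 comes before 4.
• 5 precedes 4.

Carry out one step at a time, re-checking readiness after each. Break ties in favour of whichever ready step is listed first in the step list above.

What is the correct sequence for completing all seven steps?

2, 5, 6, 1, 3, 4, 7

Nothing is required for 2 and 6. 2 is listed earlier → 2 first.
5 and 6 are both available; 5 is listed earlier → 5.
Next only 6 has its prerequisites met → 6.
1 and 3 are both available; 1 is listed earlier → 1.
3 needed 6, now all done → 3.
4 is the only step now ready → 4.
7 is the only step now ready → 7.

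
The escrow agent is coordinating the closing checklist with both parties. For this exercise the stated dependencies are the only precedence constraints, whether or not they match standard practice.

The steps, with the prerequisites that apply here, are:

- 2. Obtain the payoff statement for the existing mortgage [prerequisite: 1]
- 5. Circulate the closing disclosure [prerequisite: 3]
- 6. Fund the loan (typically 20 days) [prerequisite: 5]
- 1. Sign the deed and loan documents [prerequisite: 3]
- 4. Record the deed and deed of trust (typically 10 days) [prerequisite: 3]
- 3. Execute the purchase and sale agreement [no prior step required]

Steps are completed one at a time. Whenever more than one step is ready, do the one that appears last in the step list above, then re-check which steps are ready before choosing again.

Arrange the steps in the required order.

3 4 1 5 6 2

Only 3 has no prerequisites, so it is first.
Now 4, 1 and 5 have their prerequisites met. 4 is listed later, so 4 next.
Now 1 and 5 have their prerequisites met. 1 is listed later, so 1 next.
5 and 2 are both available; 5 is listed later → 5.
6 and 2 are both available; 6 is listed later → 6.
Next only 2 has its prerequisites met → 2.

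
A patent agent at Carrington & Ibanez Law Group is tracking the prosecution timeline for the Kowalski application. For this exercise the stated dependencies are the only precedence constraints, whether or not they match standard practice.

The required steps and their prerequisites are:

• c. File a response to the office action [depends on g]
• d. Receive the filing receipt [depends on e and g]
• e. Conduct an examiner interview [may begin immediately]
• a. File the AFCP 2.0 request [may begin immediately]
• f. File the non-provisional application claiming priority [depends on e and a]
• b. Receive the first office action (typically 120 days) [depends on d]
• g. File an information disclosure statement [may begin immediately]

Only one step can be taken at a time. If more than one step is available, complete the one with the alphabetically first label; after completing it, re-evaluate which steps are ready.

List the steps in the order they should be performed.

Nothing is required for a, e and g. a has the earlier label → a first.
Now e and g have their prerequisites met. e has the earlier label, so e next.
Now f and g have their prerequisites met. f has the earlier label, so f next.
g is the only step now ready → g.
Now c and d have their prerequisites met. c has the earlier label, so c next.
Next only d has its prerequisites met → d.
b needed d, now all done → b.

a e f g c d b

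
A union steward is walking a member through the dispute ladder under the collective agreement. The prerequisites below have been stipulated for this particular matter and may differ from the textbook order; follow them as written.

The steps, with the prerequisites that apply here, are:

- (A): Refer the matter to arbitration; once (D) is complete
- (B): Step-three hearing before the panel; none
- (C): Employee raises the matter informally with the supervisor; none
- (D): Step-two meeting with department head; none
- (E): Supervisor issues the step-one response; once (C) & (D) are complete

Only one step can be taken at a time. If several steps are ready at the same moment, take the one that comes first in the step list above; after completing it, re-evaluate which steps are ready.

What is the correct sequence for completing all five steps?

Nothing is required for (B), (C) and (D). (B) is listed earlier → (B) first.
Ready: (C) and (D). (C) is listed earlier → (C).
That leaves (D) as the only ready step → (D).
Now (A) and (E) have their prerequisites met. (A) is listed earlier, so (A) next.
(E) needed (C) and (D), now all done → (E).

(B) → (C) → (D) → (A) → (E)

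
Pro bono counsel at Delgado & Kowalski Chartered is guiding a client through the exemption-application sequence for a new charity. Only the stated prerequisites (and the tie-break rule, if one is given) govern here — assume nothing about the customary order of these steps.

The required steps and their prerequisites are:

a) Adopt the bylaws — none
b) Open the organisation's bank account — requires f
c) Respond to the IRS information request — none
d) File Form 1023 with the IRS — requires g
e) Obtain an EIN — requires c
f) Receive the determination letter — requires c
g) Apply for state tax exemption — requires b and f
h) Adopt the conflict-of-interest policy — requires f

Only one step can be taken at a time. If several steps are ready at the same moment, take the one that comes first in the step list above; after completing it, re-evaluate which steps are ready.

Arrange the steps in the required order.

a and c have no prerequisites; a is listed earlier, so a is first.
Next only c has its prerequisites met → c.
Now e and f have their prerequisites met. e is listed earlier, so e next.
f needed c, now all done → f.
Ready: b and h. b is listed earlier → b.
g now also ready, so the ready set is {g, h}; g is listed earlier → g.
Now d and h have their prerequisites met. d is listed earlier, so d next.
h needed f, now all done → h.

a, c, e, f, b, g, d, h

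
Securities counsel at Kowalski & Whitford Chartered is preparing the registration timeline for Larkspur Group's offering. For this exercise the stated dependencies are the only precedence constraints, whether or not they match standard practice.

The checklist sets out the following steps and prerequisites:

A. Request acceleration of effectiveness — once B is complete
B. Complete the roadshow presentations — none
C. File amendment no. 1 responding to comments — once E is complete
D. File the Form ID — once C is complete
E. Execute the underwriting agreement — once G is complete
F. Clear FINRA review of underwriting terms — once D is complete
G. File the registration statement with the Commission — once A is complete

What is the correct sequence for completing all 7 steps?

B has no prerequisites → B first.
That leaves A as the only ready step → A.
Next only G has its prerequisites met → G.
E needed G, now all done → E.
That leaves C as the only ready step → C.
That leaves D as the only ready step → D.
F needed D, now all done → F.

B, A, G, E, C, D, F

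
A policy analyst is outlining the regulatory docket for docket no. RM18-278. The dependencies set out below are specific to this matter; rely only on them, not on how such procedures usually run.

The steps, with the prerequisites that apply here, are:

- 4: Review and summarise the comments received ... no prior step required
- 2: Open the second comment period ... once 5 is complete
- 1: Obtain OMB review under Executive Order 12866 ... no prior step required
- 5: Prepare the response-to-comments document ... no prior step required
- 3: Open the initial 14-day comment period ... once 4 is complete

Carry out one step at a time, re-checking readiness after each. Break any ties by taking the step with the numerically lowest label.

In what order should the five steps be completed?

Nothing is required for 1, 4 and 5. 1 has the earlier label → 1 first.
Now 4 and 5 have their prerequisites met. 4 has the earlier label, so 4 next.
Ready: 3 and 5. 3 has the earlier label → 3.
Next only 5 has its prerequisites met → 5.
2 needed 5, now all done → 2.

1 4 3 5 2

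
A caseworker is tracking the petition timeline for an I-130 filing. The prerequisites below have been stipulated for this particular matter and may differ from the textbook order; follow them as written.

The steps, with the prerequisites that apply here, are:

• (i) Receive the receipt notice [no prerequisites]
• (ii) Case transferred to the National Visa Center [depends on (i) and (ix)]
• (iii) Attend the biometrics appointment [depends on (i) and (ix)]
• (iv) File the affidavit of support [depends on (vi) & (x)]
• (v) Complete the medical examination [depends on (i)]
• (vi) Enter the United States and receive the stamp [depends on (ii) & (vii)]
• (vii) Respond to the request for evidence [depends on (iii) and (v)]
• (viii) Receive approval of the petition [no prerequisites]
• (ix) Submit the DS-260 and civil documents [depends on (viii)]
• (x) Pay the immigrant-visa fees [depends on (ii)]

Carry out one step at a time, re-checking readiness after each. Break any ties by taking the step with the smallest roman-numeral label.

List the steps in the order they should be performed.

(i), (v), (viii), (ix), (ii), (iii), (vii), (vi), (x), (iv)

(i) and (viii) have no prerequisites; (i) has the earlier label, so (i) is first.
Now (v) and (viii) have their prerequisites met. (v) has the earlier label, so (v) next.
Next only (viii) has its prerequisites met → (viii).
That leaves (ix) as the only ready step → (ix).
(ii) and (iii) are both available; (ii) has the earlier label → (ii).
(x) now also ready, so the ready set is {(iii), (x)}; (iii) has the earlier label → (iii).
(vii) now also ready, so the ready set is {(vii), (x)}; (vii) has the earlier label → (vii).
Ready: (vi) and (x). (vi) has the earlier label → (vi).
(x) needed (ii), now all done → (x).
That leaves (iv) as the only ready step → (iv).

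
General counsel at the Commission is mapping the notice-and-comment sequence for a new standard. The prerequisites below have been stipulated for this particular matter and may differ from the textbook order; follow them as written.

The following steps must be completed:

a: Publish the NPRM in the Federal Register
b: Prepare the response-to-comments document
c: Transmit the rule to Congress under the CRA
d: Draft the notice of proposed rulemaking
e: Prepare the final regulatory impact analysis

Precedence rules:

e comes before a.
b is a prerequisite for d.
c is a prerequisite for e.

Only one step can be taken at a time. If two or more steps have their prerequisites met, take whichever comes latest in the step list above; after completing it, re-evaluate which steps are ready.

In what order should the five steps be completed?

c e b d a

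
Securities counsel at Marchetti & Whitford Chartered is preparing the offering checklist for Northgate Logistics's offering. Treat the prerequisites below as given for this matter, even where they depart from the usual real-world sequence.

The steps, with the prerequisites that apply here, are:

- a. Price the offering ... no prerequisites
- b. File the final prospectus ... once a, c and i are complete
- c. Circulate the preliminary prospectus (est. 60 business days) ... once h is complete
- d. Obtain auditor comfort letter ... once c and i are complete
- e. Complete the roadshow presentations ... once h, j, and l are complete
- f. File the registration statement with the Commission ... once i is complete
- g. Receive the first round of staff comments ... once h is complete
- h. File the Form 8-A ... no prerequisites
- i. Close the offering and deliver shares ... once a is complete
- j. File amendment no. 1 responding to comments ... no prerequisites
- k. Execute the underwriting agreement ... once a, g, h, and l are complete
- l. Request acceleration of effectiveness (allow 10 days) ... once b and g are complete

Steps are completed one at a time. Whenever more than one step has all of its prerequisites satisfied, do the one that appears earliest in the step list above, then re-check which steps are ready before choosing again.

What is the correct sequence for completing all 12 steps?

a → h → c → g → i → b → d → f → j → l → e → k

Nothing is required for a, h and j. a is listed earlier → a first.
i now also ready, so the ready set is {h, i, j}; h is listed earlier → h.
Now c, g, i and j have their prerequisites met. c is listed earlier, so c next.
g, i and j are all available; g is listed earlier → g.
Ready: i and j. i is listed earlier → i.
Now b, d, f and j have their prerequisites met. b is listed earlier, so b next.
Ready: d, f, j and l. d is listed earlier → d.
Ready: f, j and l. f is listed earlier → f.
Ready: j and l. j is listed earlier → j.
That leaves l as the only ready step → l.
e and k are both available; e is listed earlier → e.
k needed a, g, h and l, now all done → k.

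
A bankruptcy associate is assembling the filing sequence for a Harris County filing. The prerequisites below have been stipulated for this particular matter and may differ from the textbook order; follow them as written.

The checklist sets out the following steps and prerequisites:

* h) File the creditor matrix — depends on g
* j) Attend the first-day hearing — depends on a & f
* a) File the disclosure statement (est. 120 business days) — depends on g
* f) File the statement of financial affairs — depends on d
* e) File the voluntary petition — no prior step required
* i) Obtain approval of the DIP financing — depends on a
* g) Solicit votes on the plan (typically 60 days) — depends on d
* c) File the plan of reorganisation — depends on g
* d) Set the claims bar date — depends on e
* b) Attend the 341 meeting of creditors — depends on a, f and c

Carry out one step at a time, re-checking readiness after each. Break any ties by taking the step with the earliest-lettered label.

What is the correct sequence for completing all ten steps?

e, d, f, g, a, c, b, h, i, j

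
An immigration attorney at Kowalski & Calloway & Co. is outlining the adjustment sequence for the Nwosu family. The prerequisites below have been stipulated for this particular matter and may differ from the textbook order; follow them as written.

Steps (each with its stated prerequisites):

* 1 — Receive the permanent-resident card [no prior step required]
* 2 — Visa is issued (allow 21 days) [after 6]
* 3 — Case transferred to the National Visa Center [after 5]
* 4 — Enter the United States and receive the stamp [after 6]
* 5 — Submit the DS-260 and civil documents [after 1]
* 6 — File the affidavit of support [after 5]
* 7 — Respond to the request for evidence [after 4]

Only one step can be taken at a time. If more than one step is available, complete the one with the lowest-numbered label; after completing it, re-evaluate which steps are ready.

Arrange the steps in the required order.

1 5 3 6 2 4 7

Only 1 has no prerequisites, so it is first.
5 needed 1, now all done → 5.
Now 3 and 6 have their prerequisites met. 3 has the earlier label, so 3 next.
6 needed 5, now all done → 6.
Ready: 2 and 4. 2 has the earlier label → 2.
4 needed 6, now all done → 4.
Next only 7 has its prerequisites met → 7.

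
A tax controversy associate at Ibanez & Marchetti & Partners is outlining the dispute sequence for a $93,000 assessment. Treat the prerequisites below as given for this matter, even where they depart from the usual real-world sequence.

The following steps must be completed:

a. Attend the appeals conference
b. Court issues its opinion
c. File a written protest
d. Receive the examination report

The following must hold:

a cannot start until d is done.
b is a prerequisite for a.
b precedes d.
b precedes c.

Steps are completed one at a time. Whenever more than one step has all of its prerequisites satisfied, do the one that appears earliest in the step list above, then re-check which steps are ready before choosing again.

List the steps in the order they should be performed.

b, c, d, a

Only b has no prerequisites, so it is first.
Now c and d have their prerequisites met. c is listed earlier, so c next.
d is the only step now ready → d.
a is the only step now ready → a.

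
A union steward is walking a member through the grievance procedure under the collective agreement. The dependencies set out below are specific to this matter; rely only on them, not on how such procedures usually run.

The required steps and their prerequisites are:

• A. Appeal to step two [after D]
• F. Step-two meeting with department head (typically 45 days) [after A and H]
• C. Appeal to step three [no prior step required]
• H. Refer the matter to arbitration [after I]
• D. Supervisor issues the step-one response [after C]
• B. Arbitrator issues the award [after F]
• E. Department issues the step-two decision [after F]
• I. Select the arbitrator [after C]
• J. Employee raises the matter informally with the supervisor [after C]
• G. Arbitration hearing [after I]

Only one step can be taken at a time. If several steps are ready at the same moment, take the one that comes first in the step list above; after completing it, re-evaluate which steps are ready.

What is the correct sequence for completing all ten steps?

C → D → A → I → H → F → B → E → J → G

C is the only step with nothing outstanding, so it goes first.
Ready: D, I and J. D is listed earlier → D.
Ready: A, I and J. A is listed earlier → A.
Ready: I and J. I is listed earlier → I.
H, J and G are all available; H is listed earlier → H.
F now also ready, so the ready set is {F, J, G}; F is listed earlier → F.
B and E now also ready, so the ready set is {B, E, J, G}; B is listed earlier → B.
Ready: E, J and G. E is listed earlier → E.
J and G are both available; J is listed earlier → J.
G is the only step now ready → G.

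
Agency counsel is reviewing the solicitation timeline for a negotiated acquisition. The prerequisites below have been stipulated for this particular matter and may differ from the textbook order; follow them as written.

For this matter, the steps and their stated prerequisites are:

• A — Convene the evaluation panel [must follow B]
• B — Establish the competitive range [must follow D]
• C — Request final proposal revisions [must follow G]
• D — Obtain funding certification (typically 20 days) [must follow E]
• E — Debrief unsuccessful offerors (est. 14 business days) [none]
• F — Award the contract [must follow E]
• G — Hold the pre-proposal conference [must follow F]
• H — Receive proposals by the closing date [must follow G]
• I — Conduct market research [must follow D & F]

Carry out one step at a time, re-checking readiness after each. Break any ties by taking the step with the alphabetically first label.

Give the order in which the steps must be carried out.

Only E has no prerequisites, so it is first.
Now D and F have their prerequisites met. D has the earlier label, so D next.
Now B and F have their prerequisites met. B has the earlier label, so B next.
A now also ready, so the ready set is {A, F}; A has the earlier label → A.
That leaves F as the only ready step → F.
G and I are both available; G has the earlier label → G.
C, H and I are all available; C has the earlier label → C.
H and I are both available; H has the earlier label → H.
I needed D and F, now all done → I.

E, D, B, A, F, G, C, H, I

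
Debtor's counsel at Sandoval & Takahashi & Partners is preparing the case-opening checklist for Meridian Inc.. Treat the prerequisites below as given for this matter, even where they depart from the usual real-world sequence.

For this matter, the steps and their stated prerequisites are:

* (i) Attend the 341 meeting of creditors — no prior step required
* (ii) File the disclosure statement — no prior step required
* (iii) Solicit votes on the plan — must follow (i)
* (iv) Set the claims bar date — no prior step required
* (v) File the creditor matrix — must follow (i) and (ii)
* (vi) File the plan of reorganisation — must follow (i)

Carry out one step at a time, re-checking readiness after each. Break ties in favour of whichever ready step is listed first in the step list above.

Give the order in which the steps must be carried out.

Nothing is required for (i), (ii) and (iv). (i) is listed earlier → (i) first.
(ii), (iii), (iv) and (vi) are all available; (ii) is listed earlier → (ii).
Now (iii), (iv), (v) and (vi) have their prerequisites met. (iii) is listed earlier, so (iii) next.
Now (iv), (v) and (vi) have their prerequisites met. (iv) is listed earlier, so (iv) next.
(v) and (vi) are both available; (v) is listed earlier → (v).
(vi) needed (i), now all done → (vi).

(i) → (ii) → (iii) → (iv) → (v) → (vi)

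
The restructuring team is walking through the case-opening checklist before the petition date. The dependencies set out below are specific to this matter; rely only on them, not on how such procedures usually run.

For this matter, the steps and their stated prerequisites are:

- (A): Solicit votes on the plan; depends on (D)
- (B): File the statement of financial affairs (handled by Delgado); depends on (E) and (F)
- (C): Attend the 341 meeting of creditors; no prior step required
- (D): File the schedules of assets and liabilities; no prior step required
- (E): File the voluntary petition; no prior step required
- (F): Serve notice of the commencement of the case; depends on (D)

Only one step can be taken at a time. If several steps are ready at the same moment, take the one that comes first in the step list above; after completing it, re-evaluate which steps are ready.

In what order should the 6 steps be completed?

(C) → (D) → (A) → (E) → (F) → (B)

Nothing is required for (C), (D) and (E). (C) is listed earlier → (C) first.
Ready: (D) and (E). (D) is listed earlier → (D).
Now (A), (E) and (F) have their prerequisites met. (A) is listed earlier, so (A) next.
(E) and (F) are both available; (E) is listed earlier → (E).
Next only (F) has its prerequisites met → (F).
(B) needed (E) and (F), now all done → (B).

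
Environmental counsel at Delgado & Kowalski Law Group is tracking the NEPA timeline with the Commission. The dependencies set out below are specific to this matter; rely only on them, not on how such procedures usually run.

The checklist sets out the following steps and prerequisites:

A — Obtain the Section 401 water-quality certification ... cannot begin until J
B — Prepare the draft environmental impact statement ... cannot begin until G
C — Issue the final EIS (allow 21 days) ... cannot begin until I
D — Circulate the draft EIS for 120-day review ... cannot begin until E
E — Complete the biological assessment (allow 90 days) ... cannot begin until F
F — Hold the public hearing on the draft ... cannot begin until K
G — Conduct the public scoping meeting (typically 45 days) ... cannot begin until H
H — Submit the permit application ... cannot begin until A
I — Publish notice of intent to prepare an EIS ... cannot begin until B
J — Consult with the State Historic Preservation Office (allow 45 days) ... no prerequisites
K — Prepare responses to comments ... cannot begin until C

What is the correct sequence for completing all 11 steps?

J, A, H, G, B, I, C, K, F, E, D

J is the only step with nothing outstanding, so it goes first.
Next only A has its prerequisites met → A.
H is the only step now ready → H.
Next only G has its prerequisites met → G.
B needed G, now all done → B.
I is the only step now ready → I.
Next only C has its prerequisites met → C.
K needed C, now all done → K.
F is the only step now ready → F.
Next only E has its prerequisites met → E.
D needed E, now all done → D.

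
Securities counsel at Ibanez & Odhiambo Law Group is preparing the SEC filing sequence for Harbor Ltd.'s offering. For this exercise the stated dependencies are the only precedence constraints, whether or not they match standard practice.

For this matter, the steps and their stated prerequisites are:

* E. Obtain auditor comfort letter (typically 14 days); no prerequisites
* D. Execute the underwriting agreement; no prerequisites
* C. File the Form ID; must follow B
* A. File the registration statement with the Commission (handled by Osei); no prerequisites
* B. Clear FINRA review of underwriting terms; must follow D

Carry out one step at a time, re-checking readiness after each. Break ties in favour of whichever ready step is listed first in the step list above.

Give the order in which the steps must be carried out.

E → D → A → B → C

Nothing is required for E, D and A. E is listed earlier → E first.
D and A are both available; D is listed earlier → D.
Now A and B have their prerequisites met. A is listed earlier, so A next.
B needed D, now all done → B.
Next only C has its prerequisites met → C.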